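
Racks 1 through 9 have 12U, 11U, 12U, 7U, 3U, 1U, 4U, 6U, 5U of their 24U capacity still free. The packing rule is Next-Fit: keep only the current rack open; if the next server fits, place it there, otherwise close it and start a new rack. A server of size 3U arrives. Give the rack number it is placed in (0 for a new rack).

9

Next-Fit only looks at rack 9, which has 5U free.
3U fits there.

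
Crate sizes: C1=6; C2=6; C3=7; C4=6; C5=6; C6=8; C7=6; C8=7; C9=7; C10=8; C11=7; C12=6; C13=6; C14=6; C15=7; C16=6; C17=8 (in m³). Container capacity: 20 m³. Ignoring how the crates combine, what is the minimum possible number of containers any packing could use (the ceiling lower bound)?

Total size = 6 + 6 + 7 + 6 + 6 + 8 + 6 + 7 + 7 + 8 + 7 + 6 + 6 + 6 + 7 + 6 + 8 = 113 m³.
⌈113 / 20⌉ = 6.

6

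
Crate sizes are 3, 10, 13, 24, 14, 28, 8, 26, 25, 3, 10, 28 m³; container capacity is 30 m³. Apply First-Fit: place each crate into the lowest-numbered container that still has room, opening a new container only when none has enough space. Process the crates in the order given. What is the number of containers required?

3 m³ → container 1 (remaining 27 m³)
10 m³ → container 1 (remaining 17 m³)
13 m³ → container 1 (remaining 4 m³)
24 m³ → container 2 (remaining 6 m³)
14 m³ → container 3 (remaining 16 m³)
28 m³ → container 4 (remaining 2 m³)
8 m³ → container 3 (remaining 8 m³)
26 m³ → container 5 (remaining 4 m³)
25 m³ → container 6 (remaining 5 m³)
3 m³ → container 1 (remaining 1 m³)
10 m³ → container 7 (remaining 20 m³)
28 m³ → container 8 (remaining 2 m³)

8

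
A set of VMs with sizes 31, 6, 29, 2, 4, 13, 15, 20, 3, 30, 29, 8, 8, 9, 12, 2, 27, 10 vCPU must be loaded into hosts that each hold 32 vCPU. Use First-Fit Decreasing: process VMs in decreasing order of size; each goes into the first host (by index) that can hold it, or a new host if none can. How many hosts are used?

9

Sorted descending: 31, 30, 29, 29, 27, 20, 15, 13, 12, 10, 9, 8, 8, 6, 4, 3, 2, 2.
Put 31 vCPU in host 1; 1 vCPU remain.
Put 30 vCPU in host 2; 2 vCPU remain.
Put 29 vCPU in host 3; 3 vCPU remain.
Put 29 vCPU in host 4; 3 vCPU remain.
Put 27 vCPU in host 5; 5 vCPU remain.
Put 20 vCPU in host 6; 12 vCPU remain.
Put 15 vCPU in host 7; 17 vCPU remain.
Put 13 vCPU in host 7; 4 vCPU remain.
Put 12 vCPU in host 6; 0 vCPU remain.
Put 10 vCPU in host 8; 22 vCPU remain.
Put 9 vCPU in host 8; 13 vCPU remain.
Put 8 vCPU in host 8; 5 vCPU remain.
Put 8 vCPU in host 9; 24 vCPU remain.
Put 6 vCPU in host 9; 18 vCPU remain.
Put 4 vCPU in host 5; 1 vCPU remain.
Put 3 vCPU in host 3; 0 vCPU remain.
Put 2 vCPU in host 2; 0 vCPU remain.
Put 2 vCPU in host 4; 1 vCPU remain.
Final hosts: [31] [30,2] [29,3] [29,2] [27,4] [20,12] [15,13] [10,9,8] [8,6].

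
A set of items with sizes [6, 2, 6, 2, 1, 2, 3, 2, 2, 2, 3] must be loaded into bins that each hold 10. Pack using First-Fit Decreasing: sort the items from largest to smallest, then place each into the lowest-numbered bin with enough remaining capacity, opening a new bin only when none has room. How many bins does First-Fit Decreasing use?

4

Sorted descending: 6, 6, 3, 3, 2, 2, 2, 2, 2, 2, 1.
bin 1: place 6, 4 left
bin 2: place 6, 4 left
bin 1: place 3, 1 left
bin 2: place 3, 1 left
bin 3: place 2, 8 left
bin 3: place 2, 6 left
bin 3: place 2, 4 left
bin 3: place 2, 2 left
bin 3: place 2, 0 left
bin 4: place 2, 8 left
bin 1: place 1, 0 left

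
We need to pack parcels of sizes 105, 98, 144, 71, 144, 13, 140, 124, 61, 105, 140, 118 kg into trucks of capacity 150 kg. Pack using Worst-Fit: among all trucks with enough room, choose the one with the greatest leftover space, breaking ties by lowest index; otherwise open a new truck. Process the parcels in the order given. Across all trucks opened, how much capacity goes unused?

237

Put 105 kg in truck 1; 45 kg remain.
Put 98 kg in truck 2; 52 kg remain.
Put 144 kg in truck 3; 6 kg remain.
Put 71 kg in truck 4; 79 kg remain.
Put 144 kg in truck 5; 6 kg remain.
Put 13 kg in truck 4; 66 kg remain.
Put 140 kg in truck 6; 10 kg remain.
Put 124 kg in truck 7; 26 kg remain.
Put 61 kg in truck 4; 5 kg remain.
Put 105 kg in truck 8; 45 kg remain.
Put 140 kg in truck 9; 10 kg remain.
Put 118 kg in truck 10; 32 kg remain.
10 trucks × 150 kg = 1500 kg; used 1263 kg; unused 237 kg.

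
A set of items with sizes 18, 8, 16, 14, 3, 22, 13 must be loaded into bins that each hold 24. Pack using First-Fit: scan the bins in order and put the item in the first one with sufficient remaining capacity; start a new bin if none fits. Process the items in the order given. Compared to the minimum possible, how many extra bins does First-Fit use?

First-Fit: [18,3] [8,16] [14] [22] [13] → 5 bins.
5 items exceed 12 (half the capacity), and no two of those can share a bin, so at least 5 bins are needed.
So 5 is already optimal.

0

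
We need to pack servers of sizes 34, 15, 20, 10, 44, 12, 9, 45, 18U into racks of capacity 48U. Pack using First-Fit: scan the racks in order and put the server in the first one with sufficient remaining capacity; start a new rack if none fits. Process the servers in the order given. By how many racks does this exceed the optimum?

First-Fit: [34,10] [15,20,12] [44] [9,18] [45] → 5 racks.
Total size 207U; any packing needs at least ⌈207/48⌉ = 5 racks.
So 5 is already optimal.

0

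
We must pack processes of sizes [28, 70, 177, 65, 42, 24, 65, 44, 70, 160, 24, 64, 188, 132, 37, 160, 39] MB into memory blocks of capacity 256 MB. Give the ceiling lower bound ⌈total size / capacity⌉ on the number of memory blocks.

Total size = 28 + 70 + 177 + 65 + 42 + 24 + 65 + 44 + 70 + 160 + 24 + 64 + 188 + 132 + 37 + 160 + 39 = 1389 MB.
⌈1389 / 256⌉ = 6.

6 memory blocks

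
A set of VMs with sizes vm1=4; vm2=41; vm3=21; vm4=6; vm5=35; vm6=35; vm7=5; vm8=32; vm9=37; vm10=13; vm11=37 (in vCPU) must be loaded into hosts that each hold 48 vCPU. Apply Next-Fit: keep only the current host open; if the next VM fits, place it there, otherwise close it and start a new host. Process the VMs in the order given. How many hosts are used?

host 1: place vm1 (4 vCPU), 44 vCPU left
host 1: place vm2 (41 vCPU), 3 vCPU left
host 2: place vm3 (21 vCPU), 27 vCPU left
host 2: place vm4 (6 vCPU), 21 vCPU left
host 3: place vm5 (35 vCPU), 13 vCPU left
host 4: place vm6 (35 vCPU), 13 vCPU left
host 4: place vm7 (5 vCPU), 8 vCPU left
host 5: place vm8 (32 vCPU), 16 vCPU left
host 6: place vm9 (37 vCPU), 11 vCPU left
host 7: place vm10 (13 vCPU), 35 vCPU left
host 8: place vm11 (37 vCPU), 11 vCPU left
Final hosts: [4,41] [21,6] [35] [35,5] [32] [37] [13] [37].

8 hosts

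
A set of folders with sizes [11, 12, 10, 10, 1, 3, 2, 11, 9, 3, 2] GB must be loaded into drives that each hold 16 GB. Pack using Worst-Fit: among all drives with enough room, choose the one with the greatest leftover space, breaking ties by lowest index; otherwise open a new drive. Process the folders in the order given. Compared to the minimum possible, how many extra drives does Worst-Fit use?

Worst-Fit: [11,2] [12] [10,1,2] [10,3] [11] [9,3] → 6 drives.
6 folders exceed 8 GB (half the capacity), and no two of those can share a drive, so at least 6 drives are needed.
So 6 is already optimal.

0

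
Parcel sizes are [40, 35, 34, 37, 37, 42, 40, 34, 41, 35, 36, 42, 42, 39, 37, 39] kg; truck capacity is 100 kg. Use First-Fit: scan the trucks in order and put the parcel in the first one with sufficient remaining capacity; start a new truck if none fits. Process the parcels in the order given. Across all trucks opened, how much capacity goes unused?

190

truck 1: place 40 kg, 60 kg left
truck 1: place 35 kg, 25 kg left
truck 2: place 34 kg, 66 kg left
truck 2: place 37 kg, 29 kg left
truck 3: place 37 kg, 63 kg left
truck 3: place 42 kg, 21 kg left
truck 4: place 40 kg, 60 kg left
truck 4: place 34 kg, 26 kg left
truck 5: place 41 kg, 59 kg left
truck 5: place 35 kg, 24 kg left
truck 6: place 36 kg, 64 kg left
truck 6: place 42 kg, 22 kg left
truck 7: place 42 kg, 58 kg left
truck 7: place 39 kg, 19 kg left
truck 8: place 37 kg, 63 kg left
truck 8: place 39 kg, 24 kg left
8 trucks × 100 kg = 800 kg; used 610 kg; unused 190 kg.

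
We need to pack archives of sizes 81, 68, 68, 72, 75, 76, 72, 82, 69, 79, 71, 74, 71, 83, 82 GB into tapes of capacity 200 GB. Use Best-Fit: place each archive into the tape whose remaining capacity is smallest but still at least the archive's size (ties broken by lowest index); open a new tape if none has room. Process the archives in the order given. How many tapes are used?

8

81 GB → tape 1 (remaining 119 GB)
68 GB → tape 1 (remaining 51 GB)
68 GB → tape 2 (remaining 132 GB)
72 GB → tape 2 (remaining 60 GB)
75 GB → tape 3 (remaining 125 GB)
76 GB → tape 3 (remaining 49 GB)
72 GB → tape 4 (remaining 128 GB)
82 GB → tape 4 (remaining 46 GB)
69 GB → tape 5 (remaining 131 GB)
79 GB → tape 5 (remaining 52 GB)
71 GB → tape 6 (remaining 129 GB)
74 GB → tape 6 (remaining 55 GB)
71 GB → tape 7 (remaining 129 GB)
83 GB → tape 7 (remaining 46 GB)
82 GB → tape 8 (remaining 118 GB)
Final tapes: [81,68] [68,72] [75,76] [72,82] [69,79] [71,74] [71,83] [82].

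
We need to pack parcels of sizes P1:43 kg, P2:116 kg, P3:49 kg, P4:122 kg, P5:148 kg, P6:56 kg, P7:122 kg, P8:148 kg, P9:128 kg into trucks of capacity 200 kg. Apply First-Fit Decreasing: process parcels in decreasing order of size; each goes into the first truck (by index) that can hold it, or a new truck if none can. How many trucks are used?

Sorted descending: 148, 148, 128, 122, 122, 116, 56, 49, 43.
Put 148 kg in truck 1; 52 kg remain.
Put 148 kg in truck 2; 52 kg remain.
Put 128 kg in truck 3; 72 kg remain.
Put 122 kg in truck 4; 78 kg remain.
Put 122 kg in truck 5; 78 kg remain.
Put 116 kg in truck 6; 84 kg remain.
Put 56 kg in truck 3; 16 kg remain.
Put 49 kg in truck 1; 3 kg remain.
Put 43 kg in truck 2; 9 kg remain.

6 trucks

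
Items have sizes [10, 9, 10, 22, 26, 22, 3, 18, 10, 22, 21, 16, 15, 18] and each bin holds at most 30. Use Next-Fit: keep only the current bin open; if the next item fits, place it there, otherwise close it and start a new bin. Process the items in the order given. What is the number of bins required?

10

Put 10 in bin 1; 20 remain.
Put 9 in bin 1; 11 remain.
Put 10 in bin 1; 1 remain.
Put 22 in bin 2; 8 remain.
Put 26 in bin 3; 4 remain.
Put 22 in bin 4; 8 remain.
Put 3 in bin 4; 5 remain.
Put 18 in bin 5; 12 remain.
Put 10 in bin 5; 2 remain.
Put 22 in bin 6; 8 remain.
Put 21 in bin 7; 9 remain.
Put 16 in bin 8; 14 remain.
Put 15 in bin 9; 15 remain.
Put 18 in bin 10; 12 remain.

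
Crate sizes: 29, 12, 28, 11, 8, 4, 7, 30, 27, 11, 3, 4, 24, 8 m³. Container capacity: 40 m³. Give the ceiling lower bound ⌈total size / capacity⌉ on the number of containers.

6 containers

Total size = 29 + 12 + 28 + 11 + 8 + 4 + 7 + 30 + 27 + 11 + 3 + 4 + 24 + 8 = 206 m³.
⌈206 / 40⌉ = 6.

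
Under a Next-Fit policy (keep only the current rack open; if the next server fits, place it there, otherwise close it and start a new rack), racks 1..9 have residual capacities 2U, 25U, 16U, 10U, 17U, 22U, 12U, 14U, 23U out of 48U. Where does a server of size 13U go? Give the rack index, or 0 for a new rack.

9

Next-Fit only looks at rack 9, which has 23U free.
13U fits there.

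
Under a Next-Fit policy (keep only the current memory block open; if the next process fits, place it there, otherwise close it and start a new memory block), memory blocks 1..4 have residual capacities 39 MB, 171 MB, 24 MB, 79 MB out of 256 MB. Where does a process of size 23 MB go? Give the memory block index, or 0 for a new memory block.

Next-Fit only looks at memory block 4, which has 79 MB free.
23 MB fits there.

4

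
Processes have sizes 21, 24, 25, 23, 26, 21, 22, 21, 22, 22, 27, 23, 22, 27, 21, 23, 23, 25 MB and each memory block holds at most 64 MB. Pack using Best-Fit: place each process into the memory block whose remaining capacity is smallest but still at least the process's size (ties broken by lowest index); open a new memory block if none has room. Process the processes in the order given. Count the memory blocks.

9

Put 21 MB in memory block 1; 43 MB remain.
Put 24 MB in memory block 1; 19 MB remain.
Put 25 MB in memory block 2; 39 MB remain.
Put 23 MB in memory block 2; 16 MB remain.
Put 26 MB in memory block 3; 38 MB remain.
Put 21 MB in memory block 3; 17 MB remain.
Put 22 MB in memory block 4; 42 MB remain.
Put 21 MB in memory block 4; 21 MB remain.
Put 22 MB in memory block 5; 42 MB remain.
Put 22 MB in memory block 5; 20 MB remain.
Put 27 MB in memory block 6; 37 MB remain.
Put 23 MB in memory block 6; 14 MB remain.
Put 22 MB in memory block 7; 42 MB remain.
Put 27 MB in memory block 7; 15 MB remain.
Put 21 MB in memory block 4; 0 MB remain.
Put 23 MB in memory block 8; 41 MB remain.
Put 23 MB in memory block 8; 18 MB remain.
Put 25 MB in memory block 9; 39 MB remain.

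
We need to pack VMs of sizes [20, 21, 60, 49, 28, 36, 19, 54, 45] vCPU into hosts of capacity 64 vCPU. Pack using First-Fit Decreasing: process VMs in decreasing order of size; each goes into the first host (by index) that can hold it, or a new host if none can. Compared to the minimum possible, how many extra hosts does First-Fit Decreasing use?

0

First-Fit Decreasing: [60] [54] [49] [45,19] [36,28] [21,20] → 6 hosts.
Total size 332 vCPU; any packing needs at least ⌈332/64⌉ = 6 hosts.
So 6 is already optimal.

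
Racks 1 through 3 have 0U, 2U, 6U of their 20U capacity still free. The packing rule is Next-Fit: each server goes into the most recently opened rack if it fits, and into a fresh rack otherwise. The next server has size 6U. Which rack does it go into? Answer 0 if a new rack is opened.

Next-Fit only looks at rack 3, which has 6U free.
6U fits there.

3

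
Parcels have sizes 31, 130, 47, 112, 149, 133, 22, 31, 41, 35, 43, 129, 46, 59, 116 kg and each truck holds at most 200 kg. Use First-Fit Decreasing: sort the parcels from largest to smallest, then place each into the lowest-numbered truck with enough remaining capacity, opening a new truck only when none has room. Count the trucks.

Sorted descending: 149, 133, 130, 129, 116, 112, 59, 47, 46, 43, 41, 35, 31, 31, 22.
149 kg → truck 1 (remaining 51 kg)
133 kg → truck 2 (remaining 67 kg)
130 kg → truck 3 (remaining 70 kg)
129 kg → truck 4 (remaining 71 kg)
116 kg → truck 5 (remaining 84 kg)
112 kg → truck 6 (remaining 88 kg)
59 kg → truck 2 (remaining 8 kg)
47 kg → truck 1 (remaining 4 kg)
46 kg → truck 3 (remaining 24 kg)
43 kg → truck 4 (remaining 28 kg)
41 kg → truck 5 (remaining 43 kg)
35 kg → truck 5 (remaining 8 kg)
31 kg → truck 6 (remaining 57 kg)
31 kg → truck 6 (remaining 26 kg)
22 kg → truck 3 (remaining 2 kg)

6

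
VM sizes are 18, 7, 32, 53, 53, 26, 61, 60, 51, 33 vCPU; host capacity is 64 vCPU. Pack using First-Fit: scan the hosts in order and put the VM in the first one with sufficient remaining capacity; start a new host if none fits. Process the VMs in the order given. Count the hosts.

Put 18 vCPU in host 1; 46 vCPU remain.
Put 7 vCPU in host 1; 39 vCPU remain.
Put 32 vCPU in host 1; 7 vCPU remain.
Put 53 vCPU in host 2; 11 vCPU remain.
Put 53 vCPU in host 3; 11 vCPU remain.
Put 26 vCPU in host 4; 38 vCPU remain.
Put 61 vCPU in host 5; 3 vCPU remain.
Put 60 vCPU in host 6; 4 vCPU remain.
Put 51 vCPU in host 7; 13 vCPU remain.
Put 33 vCPU in host 4; 5 vCPU remain.
Final hosts: [18,7,32] [53] [53] [26,33] [61] [60] [51].

7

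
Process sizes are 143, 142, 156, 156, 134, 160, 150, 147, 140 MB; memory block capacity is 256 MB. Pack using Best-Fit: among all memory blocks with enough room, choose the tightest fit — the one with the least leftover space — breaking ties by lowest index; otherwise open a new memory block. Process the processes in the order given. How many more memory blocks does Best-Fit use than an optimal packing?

Best-Fit: [143] [142] [156] [156] [134] [160] [150] [147] [140] → 9 memory blocks.
9 processes exceed 128 MB (half the capacity), and no two of those can share a memory block, so at least 9 memory blocks are needed.
So 9 is already optimal.

0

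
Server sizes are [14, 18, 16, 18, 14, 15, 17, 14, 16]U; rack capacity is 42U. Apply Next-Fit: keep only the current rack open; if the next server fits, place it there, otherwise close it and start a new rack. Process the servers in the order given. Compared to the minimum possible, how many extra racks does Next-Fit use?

1

Next-Fit: [14,18] [16,18] [14,15] [17,14] [16] → 5 racks.
Total size 142U; any packing needs at least ⌈142/42⌉ = 4 racks.
An optimal packing achieves that bound: [18,18] [17,16] [16,15] [14,14,14] → 4 racks.
Excess: 5 − 4 = 1.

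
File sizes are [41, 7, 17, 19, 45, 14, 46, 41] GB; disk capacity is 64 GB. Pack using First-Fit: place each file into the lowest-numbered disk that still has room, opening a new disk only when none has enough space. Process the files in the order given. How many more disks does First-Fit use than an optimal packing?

First-Fit: [41,7,14] [17,19] [45] [46] [41] → 5 disks.
Total size 230 GB; any packing needs at least ⌈230/64⌉ = 4 disks.
An optimal packing achieves that bound: [46,17] [45,19] [41,14,7] [41] → 4 disks.
Excess: 5 − 4 = 1.

1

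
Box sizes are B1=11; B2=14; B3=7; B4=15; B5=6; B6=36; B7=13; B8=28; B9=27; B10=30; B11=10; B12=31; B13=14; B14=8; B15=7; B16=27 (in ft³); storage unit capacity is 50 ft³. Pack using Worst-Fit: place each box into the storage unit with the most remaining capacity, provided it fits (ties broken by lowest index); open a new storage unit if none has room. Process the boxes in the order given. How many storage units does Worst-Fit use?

7 storage units

Put B1 (11 ft³) in storage unit 1; 39 ft³ remain.
Put B2 (14 ft³) in storage unit 1; 25 ft³ remain.
Put B3 (7 ft³) in storage unit 1; 18 ft³ remain.
Put B4 (15 ft³) in storage unit 1; 3 ft³ remain.
Put B5 (6 ft³) in storage unit 2; 44 ft³ remain.
Put B6 (36 ft³) in storage unit 2; 8 ft³ remain.
Put B7 (13 ft³) in storage unit 3; 37 ft³ remain.
Put B8 (28 ft³) in storage unit 3; 9 ft³ remain.
Put B9 (27 ft³) in storage unit 4; 23 ft³ remain.
Put B10 (30 ft³) in storage unit 5; 20 ft³ remain.
Put B11 (10 ft³) in storage unit 4; 13 ft³ remain.
Put B12 (31 ft³) in storage unit 6; 19 ft³ remain.
Put B13 (14 ft³) in storage unit 5; 6 ft³ remain.
Put B14 (8 ft³) in storage unit 6; 11 ft³ remain.
Put B15 (7 ft³) in storage unit 4; 6 ft³ remain.
Put B16 (27 ft³) in storage unit 7; 23 ft³ remain.
Final storage units: [11,14,7,15] [6,36] [13,28] [27,10,7] [30,14] [31,8] [27].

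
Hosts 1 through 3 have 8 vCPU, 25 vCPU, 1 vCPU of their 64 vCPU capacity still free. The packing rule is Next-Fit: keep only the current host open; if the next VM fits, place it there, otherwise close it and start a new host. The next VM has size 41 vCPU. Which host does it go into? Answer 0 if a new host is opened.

Next-Fit only looks at host 3, which has 1 vCPU free.
41 vCPU does not fit, so a new host is opened.

0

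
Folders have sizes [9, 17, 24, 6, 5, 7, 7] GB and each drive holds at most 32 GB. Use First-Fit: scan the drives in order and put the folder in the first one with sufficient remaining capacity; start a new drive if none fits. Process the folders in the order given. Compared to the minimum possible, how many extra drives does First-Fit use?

First-Fit: [9,17,6] [24,5] [7,7] → 3 drives.
Total size 75 GB; any packing needs at least ⌈75/32⌉ = 3 drives.
So 3 is already optimal.

0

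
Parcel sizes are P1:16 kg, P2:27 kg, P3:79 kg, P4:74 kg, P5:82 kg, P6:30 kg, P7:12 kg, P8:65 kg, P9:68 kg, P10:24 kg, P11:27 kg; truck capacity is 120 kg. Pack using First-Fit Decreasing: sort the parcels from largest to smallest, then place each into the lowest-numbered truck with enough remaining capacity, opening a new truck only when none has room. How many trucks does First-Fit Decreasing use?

5 trucks

Sorted descending: 82, 79, 74, 68, 65, 30, 27, 27, 24, 16, 12.
truck 1: place 82 kg, 38 kg left
truck 2: place 79 kg, 41 kg left
truck 3: place 74 kg, 46 kg left
truck 4: place 68 kg, 52 kg left
truck 5: place 65 kg, 55 kg left
truck 1: place 30 kg, 8 kg left
truck 2: place 27 kg, 14 kg left
truck 3: place 27 kg, 19 kg left
truck 4: place 24 kg, 28 kg left
truck 3: place 16 kg, 3 kg left
truck 2: place 12 kg, 2 kg left
Final trucks: [82,30] [79,27,12] [74,27,16] [68,24] [65].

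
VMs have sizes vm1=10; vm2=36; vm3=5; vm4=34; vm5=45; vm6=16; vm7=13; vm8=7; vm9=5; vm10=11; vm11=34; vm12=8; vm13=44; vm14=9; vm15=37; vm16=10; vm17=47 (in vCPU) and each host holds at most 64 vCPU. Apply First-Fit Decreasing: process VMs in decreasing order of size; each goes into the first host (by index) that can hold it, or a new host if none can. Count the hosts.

Sorted descending: 47, 45, 44, 37, 36, 34, 34, 16, 13, 11, 10, 10, 9, 8, 7, 5, 5.
host 1: place 47 vCPU, 17 vCPU left
host 2: place 45 vCPU, 19 vCPU left
host 3: place 44 vCPU, 20 vCPU left
host 4: place 37 vCPU, 27 vCPU left
host 5: place 36 vCPU, 28 vCPU left
host 6: place 34 vCPU, 30 vCPU left
host 7: place 34 vCPU, 30 vCPU left
host 1: place 16 vCPU, 1 vCPU left
host 2: place 13 vCPU, 6 vCPU left
host 3: place 11 vCPU, 9 vCPU left
host 4: place 10 vCPU, 17 vCPU left
host 4: place 10 vCPU, 7 vCPU left
host 3: place 9 vCPU, 0 vCPU left
host 5: place 8 vCPU, 20 vCPU left
host 4: place 7 vCPU, 0 vCPU left
host 2: place 5 vCPU, 1 vCPU left
host 5: place 5 vCPU, 15 vCPU left
Final hosts: [47,16] [45,13,5] [44,11,9] [37,10,10,7] [36,8,5] [34] [34].

7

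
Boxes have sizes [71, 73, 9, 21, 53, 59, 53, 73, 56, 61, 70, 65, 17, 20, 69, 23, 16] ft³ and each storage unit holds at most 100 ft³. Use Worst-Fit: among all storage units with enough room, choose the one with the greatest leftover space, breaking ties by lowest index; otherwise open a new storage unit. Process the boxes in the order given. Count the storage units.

11

Put 71 ft³ in storage unit 1; 29 ft³ remain.
Put 73 ft³ in storage unit 2; 27 ft³ remain.
Put 9 ft³ in storage unit 1; 20 ft³ remain.
Put 21 ft³ in storage unit 2; 6 ft³ remain.
Put 53 ft³ in storage unit 3; 47 ft³ remain.
Put 59 ft³ in storage unit 4; 41 ft³ remain.
Put 53 ft³ in storage unit 5; 47 ft³ remain.
Put 73 ft³ in storage unit 6; 27 ft³ remain.
Put 56 ft³ in storage unit 7; 44 ft³ remain.
Put 61 ft³ in storage unit 8; 39 ft³ remain.
Put 70 ft³ in storage unit 9; 30 ft³ remain.
Put 65 ft³ in storage unit 10; 35 ft³ remain.
Put 17 ft³ in storage unit 3; 30 ft³ remain.
Put 20 ft³ in storage unit 5; 27 ft³ remain.
Put 69 ft³ in storage unit 11; 31 ft³ remain.
Put 23 ft³ in storage unit 7; 21 ft³ remain.
Put 16 ft³ in storage unit 4; 25 ft³ remain.
Final storage units: [71,9] [73,21] [53,17] [59,16] [53,20] [73] [56,23] [61] [70] [65] [69].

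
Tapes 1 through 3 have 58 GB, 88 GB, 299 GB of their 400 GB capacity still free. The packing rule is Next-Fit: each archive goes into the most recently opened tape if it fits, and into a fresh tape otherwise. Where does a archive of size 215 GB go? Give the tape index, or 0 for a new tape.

Next-Fit only looks at tape 3, which has 299 GB free.
215 GB fits there.

3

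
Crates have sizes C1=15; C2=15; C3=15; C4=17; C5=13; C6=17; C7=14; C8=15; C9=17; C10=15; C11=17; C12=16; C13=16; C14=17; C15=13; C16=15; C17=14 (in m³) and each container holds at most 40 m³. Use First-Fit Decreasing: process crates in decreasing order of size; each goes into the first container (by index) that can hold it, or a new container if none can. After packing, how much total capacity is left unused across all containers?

Sorted descending: 17, 17, 17, 17, 17, 16, 16, 15, 15, 15, 15, 15, 15, 14, 14, 13, 13.
17 m³ → container 1 (remaining 23 m³)
17 m³ → container 1 (remaining 6 m³)
17 m³ → container 2 (remaining 23 m³)
17 m³ → container 2 (remaining 6 m³)
17 m³ → container 3 (remaining 23 m³)
16 m³ → container 3 (remaining 7 m³)
16 m³ → container 4 (remaining 24 m³)
15 m³ → container 4 (remaining 9 m³)
15 m³ → container 5 (remaining 25 m³)
15 m³ → container 5 (remaining 10 m³)
15 m³ → container 6 (remaining 25 m³)
15 m³ → container 6 (remaining 10 m³)
15 m³ → container 7 (remaining 25 m³)
14 m³ → container 7 (remaining 11 m³)
14 m³ → container 8 (remaining 26 m³)
13 m³ → container 8 (remaining 13 m³)
13 m³ → container 8 (remaining 0 m³)
8 containers × 40 m³ = 320 m³; used 261 m³; unused 59 m³.

59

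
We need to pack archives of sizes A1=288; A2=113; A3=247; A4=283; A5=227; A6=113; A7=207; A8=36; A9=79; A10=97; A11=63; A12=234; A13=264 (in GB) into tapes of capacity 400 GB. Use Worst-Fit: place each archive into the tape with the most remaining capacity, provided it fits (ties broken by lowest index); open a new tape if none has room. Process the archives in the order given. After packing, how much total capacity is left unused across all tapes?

549

A1 (288 GB) → tape 1 (remaining 112 GB)
A2 (113 GB) → tape 2 (remaining 287 GB)
A3 (247 GB) → tape 2 (remaining 40 GB)
A4 (283 GB) → tape 3 (remaining 117 GB)
A5 (227 GB) → tape 4 (remaining 173 GB)
A6 (113 GB) → tape 4 (remaining 60 GB)
A7 (207 GB) → tape 5 (remaining 193 GB)
A8 (36 GB) → tape 5 (remaining 157 GB)
A9 (79 GB) → tape 5 (remaining 78 GB)
A10 (97 GB) → tape 3 (remaining 20 GB)
A11 (63 GB) → tape 1 (remaining 49 GB)
A12 (234 GB) → tape 6 (remaining 166 GB)
A13 (264 GB) → tape 7 (remaining 136 GB)
7 tapes × 400 GB = 2800 GB; used 2251 GB; unused 549 GB.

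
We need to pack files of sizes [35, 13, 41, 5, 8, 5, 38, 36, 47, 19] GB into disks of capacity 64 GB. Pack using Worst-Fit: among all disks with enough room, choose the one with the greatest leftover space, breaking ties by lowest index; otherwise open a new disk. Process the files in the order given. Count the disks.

disk 1: place 35 GB, 29 GB left
disk 1: place 13 GB, 16 GB left
disk 2: place 41 GB, 23 GB left
disk 2: place 5 GB, 18 GB left
disk 2: place 8 GB, 10 GB left
disk 1: place 5 GB, 11 GB left
disk 3: place 38 GB, 26 GB left
disk 4: place 36 GB, 28 GB left
disk 5: place 47 GB, 17 GB left
disk 4: place 19 GB, 9 GB left

5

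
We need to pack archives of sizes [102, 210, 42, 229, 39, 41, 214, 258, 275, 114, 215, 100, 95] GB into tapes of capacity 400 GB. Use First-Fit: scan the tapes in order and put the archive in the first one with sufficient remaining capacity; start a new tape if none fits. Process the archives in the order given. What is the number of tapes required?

6

102 GB → tape 1 (remaining 298 GB)
210 GB → tape 1 (remaining 88 GB)
42 GB → tape 1 (remaining 46 GB)
229 GB → tape 2 (remaining 171 GB)
39 GB → tape 1 (remaining 7 GB)
41 GB → tape 2 (remaining 130 GB)
214 GB → tape 3 (remaining 186 GB)
258 GB → tape 4 (remaining 142 GB)
275 GB → tape 5 (remaining 125 GB)
114 GB → tape 2 (remaining 16 GB)
215 GB → tape 6 (remaining 185 GB)
100 GB → tape 3 (remaining 86 GB)
95 GB → tape 4 (remaining 47 GB)
Final tapes: [102,210,42,39] [229,41,114] [214,100] [258,95] [275] [215].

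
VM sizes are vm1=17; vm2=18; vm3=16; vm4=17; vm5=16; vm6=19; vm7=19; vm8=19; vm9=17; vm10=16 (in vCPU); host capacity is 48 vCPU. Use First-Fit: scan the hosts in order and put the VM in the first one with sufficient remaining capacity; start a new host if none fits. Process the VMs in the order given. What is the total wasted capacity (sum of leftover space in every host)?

host 1: place vm1 (17 vCPU), 31 vCPU left
host 1: place vm2 (18 vCPU), 13 vCPU left
host 2: place vm3 (16 vCPU), 32 vCPU left
host 2: place vm4 (17 vCPU), 15 vCPU left
host 3: place vm5 (16 vCPU), 32 vCPU left
host 3: place vm6 (19 vCPU), 13 vCPU left
host 4: place vm7 (19 vCPU), 29 vCPU left
host 4: place vm8 (19 vCPU), 10 vCPU left
host 5: place vm9 (17 vCPU), 31 vCPU left
host 5: place vm10 (16 vCPU), 15 vCPU left
5 hosts × 48 vCPU = 240 vCPU; used 174 vCPU; unused 66 vCPU.

66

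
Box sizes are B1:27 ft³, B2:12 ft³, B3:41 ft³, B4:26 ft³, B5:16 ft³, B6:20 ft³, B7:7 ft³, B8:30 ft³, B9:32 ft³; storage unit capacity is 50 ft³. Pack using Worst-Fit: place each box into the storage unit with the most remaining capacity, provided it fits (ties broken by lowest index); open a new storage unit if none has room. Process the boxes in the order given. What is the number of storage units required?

B1 (27 ft³) → storage unit 1 (remaining 23 ft³)
B2 (12 ft³) → storage unit 1 (remaining 11 ft³)
B3 (41 ft³) → storage unit 2 (remaining 9 ft³)
B4 (26 ft³) → storage unit 3 (remaining 24 ft³)
B5 (16 ft³) → storage unit 3 (remaining 8 ft³)
B6 (20 ft³) → storage unit 4 (remaining 30 ft³)
B7 (7 ft³) → storage unit 4 (remaining 23 ft³)
B8 (30 ft³) → storage unit 5 (remaining 20 ft³)
B9 (32 ft³) → storage unit 6 (remaining 18 ft³)
Final storage units: [27,12] [41] [26,16] [20,7] [30] [32].

6 storage units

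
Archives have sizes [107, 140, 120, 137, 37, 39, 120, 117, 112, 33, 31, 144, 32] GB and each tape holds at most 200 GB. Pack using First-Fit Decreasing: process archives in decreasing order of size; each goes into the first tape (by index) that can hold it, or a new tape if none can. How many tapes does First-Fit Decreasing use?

8

Sorted descending: 144, 140, 137, 120, 120, 117, 112, 107, 39, 37, 33, 32, 31.
144 GB → tape 1 (remaining 56 GB)
140 GB → tape 2 (remaining 60 GB)
137 GB → tape 3 (remaining 63 GB)
120 GB → tape 4 (remaining 80 GB)
120 GB → tape 5 (remaining 80 GB)
117 GB → tape 6 (remaining 83 GB)
112 GB → tape 7 (remaining 88 GB)
107 GB → tape 8 (remaining 93 GB)
39 GB → tape 1 (remaining 17 GB)
37 GB → tape 2 (remaining 23 GB)
33 GB → tape 3 (remaining 30 GB)
32 GB → tape 4 (remaining 48 GB)
31 GB → tape 4 (remaining 17 GB)
Final tapes: [144,39] [140,37] [137,33] [120,32,31] [120] [117] [112] [107].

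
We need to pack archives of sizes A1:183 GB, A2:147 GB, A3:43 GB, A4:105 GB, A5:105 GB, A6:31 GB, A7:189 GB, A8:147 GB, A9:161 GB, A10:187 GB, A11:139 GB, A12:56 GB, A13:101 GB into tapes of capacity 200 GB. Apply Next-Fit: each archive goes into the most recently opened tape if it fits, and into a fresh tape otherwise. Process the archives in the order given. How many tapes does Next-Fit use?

10

Put A1 (183 GB) in tape 1; 17 GB remain.
Put A2 (147 GB) in tape 2; 53 GB remain.
Put A3 (43 GB) in tape 2; 10 GB remain.
Put A4 (105 GB) in tape 3; 95 GB remain.
Put A5 (105 GB) in tape 4; 95 GB remain.
Put A6 (31 GB) in tape 4; 64 GB remain.
Put A7 (189 GB) in tape 5; 11 GB remain.
Put A8 (147 GB) in tape 6; 53 GB remain.
Put A9 (161 GB) in tape 7; 39 GB remain.
Put A10 (187 GB) in tape 8; 13 GB remain.
Put A11 (139 GB) in tape 9; 61 GB remain.
Put A12 (56 GB) in tape 9; 5 GB remain.
Put A13 (101 GB) in tape 10; 99 GB remain.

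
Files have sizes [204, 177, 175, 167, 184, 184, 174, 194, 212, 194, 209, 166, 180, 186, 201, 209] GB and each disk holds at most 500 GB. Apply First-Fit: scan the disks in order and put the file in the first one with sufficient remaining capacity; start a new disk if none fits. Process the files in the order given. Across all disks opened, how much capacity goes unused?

disk 1: place 204 GB, 296 GB left
disk 1: place 177 GB, 119 GB left
disk 2: place 175 GB, 325 GB left
disk 2: place 167 GB, 158 GB left
disk 3: place 184 GB, 316 GB left
disk 3: place 184 GB, 132 GB left
disk 4: place 174 GB, 326 GB left
disk 4: place 194 GB, 132 GB left
disk 5: place 212 GB, 288 GB left
disk 5: place 194 GB, 94 GB left
disk 6: place 209 GB, 291 GB left
disk 6: place 166 GB, 125 GB left
disk 7: place 180 GB, 320 GB left
disk 7: place 186 GB, 134 GB left
disk 8: place 201 GB, 299 GB left
disk 8: place 209 GB, 90 GB left
8 disks × 500 GB = 4000 GB; used 3016 GB; unused 984 GB.

984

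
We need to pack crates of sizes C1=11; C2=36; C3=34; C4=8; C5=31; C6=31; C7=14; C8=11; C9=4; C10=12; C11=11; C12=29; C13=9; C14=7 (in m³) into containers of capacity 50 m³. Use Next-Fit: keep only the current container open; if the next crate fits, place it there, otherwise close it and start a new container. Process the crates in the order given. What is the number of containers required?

Put C1 (11 m³) in container 1; 39 m³ remain.
Put C2 (36 m³) in container 1; 3 m³ remain.
Put C3 (34 m³) in container 2; 16 m³ remain.
Put C4 (8 m³) in container 2; 8 m³ remain.
Put C5 (31 m³) in container 3; 19 m³ remain.
Put C6 (31 m³) in container 4; 19 m³ remain.
Put C7 (14 m³) in container 4; 5 m³ remain.
Put C8 (11 m³) in container 5; 39 m³ remain.
Put C9 (4 m³) in container 5; 35 m³ remain.
Put C10 (12 m³) in container 5; 23 m³ remain.
Put C11 (11 m³) in container 5; 12 m³ remain.
Put C12 (29 m³) in container 6; 21 m³ remain.
Put C13 (9 m³) in container 6; 12 m³ remain.
Put C14 (7 m³) in container 6; 5 m³ remain.
Final containers: [11,36] [34,8] [31] [31,14] [11,4,12,11] [29,9,7].

6 containers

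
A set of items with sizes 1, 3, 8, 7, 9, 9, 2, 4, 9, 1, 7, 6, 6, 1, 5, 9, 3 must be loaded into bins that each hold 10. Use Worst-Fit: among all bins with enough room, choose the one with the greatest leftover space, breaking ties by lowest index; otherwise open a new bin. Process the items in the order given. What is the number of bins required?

Put 1 in bin 1; 9 remain.
Put 3 in bin 1; 6 remain.
Put 8 in bin 2; 2 remain.
Put 7 in bin 3; 3 remain.
Put 9 in bin 4; 1 remain.
Put 9 in bin 5; 1 remain.
Put 2 in bin 1; 4 remain.
Put 4 in bin 1; 0 remain.
Put 9 in bin 6; 1 remain.
Put 1 in bin 3; 2 remain.
Put 7 in bin 7; 3 remain.
Put 6 in bin 8; 4 remain.
Put 6 in bin 9; 4 remain.
Put 1 in bin 8; 3 remain.
Put 5 in bin 10; 5 remain.
Put 9 in bin 11; 1 remain.
Put 3 in bin 10; 2 remain.
Final bins: [1,3,2,4] [8] [7,1] [9] [9] [9] [7] [6,1] [6] [5,3] [9].

11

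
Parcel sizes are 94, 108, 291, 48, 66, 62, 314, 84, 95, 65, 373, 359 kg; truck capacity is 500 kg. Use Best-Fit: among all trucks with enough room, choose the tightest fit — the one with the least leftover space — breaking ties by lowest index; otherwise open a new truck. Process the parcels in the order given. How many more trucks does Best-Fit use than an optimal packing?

1

Best-Fit: [94,108,291] [48,66,62,314] [84,95,65] [373] [359] → 5 trucks.
Total size 1959 kg; any packing needs at least ⌈1959/500⌉ = 4 trucks.
An optimal packing achieves that bound: [373,108] [359,66,65] [314,95,84] [291,94,62,48] → 4 trucks.
Excess: 5 − 4 = 1.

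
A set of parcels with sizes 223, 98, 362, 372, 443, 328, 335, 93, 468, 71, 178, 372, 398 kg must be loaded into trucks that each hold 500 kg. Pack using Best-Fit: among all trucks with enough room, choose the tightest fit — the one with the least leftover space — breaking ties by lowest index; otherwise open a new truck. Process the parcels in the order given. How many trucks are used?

Put 223 kg in truck 1; 277 kg remain.
Put 98 kg in truck 1; 179 kg remain.
Put 362 kg in truck 2; 138 kg remain.
Put 372 kg in truck 3; 128 kg remain.
Put 443 kg in truck 4; 57 kg remain.
Put 328 kg in truck 5; 172 kg remain.
Put 335 kg in truck 6; 165 kg remain.
Put 93 kg in truck 3; 35 kg remain.
Put 468 kg in truck 7; 32 kg remain.
Put 71 kg in truck 2; 67 kg remain.
Put 178 kg in truck 1; 1 kg remain.
Put 372 kg in truck 8; 128 kg remain.
Put 398 kg in truck 9; 102 kg remain.
Final trucks: [223,98,178] [362,71] [372,93] [443] [328] [335] [468] [372] [398].

9 trucks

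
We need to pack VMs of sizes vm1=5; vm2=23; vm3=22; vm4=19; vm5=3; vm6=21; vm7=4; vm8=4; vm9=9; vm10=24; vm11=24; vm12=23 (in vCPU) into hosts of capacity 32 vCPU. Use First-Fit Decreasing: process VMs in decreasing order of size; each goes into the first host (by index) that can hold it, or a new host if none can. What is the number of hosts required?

7

Sorted descending: 24, 24, 23, 23, 22, 21, 19, 9, 5, 4, 4, 3.
Put 24 vCPU in host 1; 8 vCPU remain.
Put 24 vCPU in host 2; 8 vCPU remain.
Put 23 vCPU in host 3; 9 vCPU remain.
Put 23 vCPU in host 4; 9 vCPU remain.
Put 22 vCPU in host 5; 10 vCPU remain.
Put 21 vCPU in host 6; 11 vCPU remain.
Put 19 vCPU in host 7; 13 vCPU remain.
Put 9 vCPU in host 3; 0 vCPU remain.
Put 5 vCPU in host 1; 3 vCPU remain.
Put 4 vCPU in host 2; 4 vCPU remain.
Put 4 vCPU in host 2; 0 vCPU remain.
Put 3 vCPU in host 1; 0 vCPU remain.
Final hosts: [24,5,3] [24,4,4] [23,9] [23] [22] [21] [19].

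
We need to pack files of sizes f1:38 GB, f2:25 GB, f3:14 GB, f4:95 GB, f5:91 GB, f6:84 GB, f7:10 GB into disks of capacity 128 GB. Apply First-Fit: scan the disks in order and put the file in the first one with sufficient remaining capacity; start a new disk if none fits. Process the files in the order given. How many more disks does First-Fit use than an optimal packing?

1

First-Fit: [38,25,14,10] [95] [91] [84] → 4 disks.
Total size 357 GB; any packing needs at least ⌈357/128⌉ = 3 disks.
An optimal packing achieves that bound: [95,25] [91,14,10] [84,38] → 3 disks.
Excess: 4 − 3 = 1.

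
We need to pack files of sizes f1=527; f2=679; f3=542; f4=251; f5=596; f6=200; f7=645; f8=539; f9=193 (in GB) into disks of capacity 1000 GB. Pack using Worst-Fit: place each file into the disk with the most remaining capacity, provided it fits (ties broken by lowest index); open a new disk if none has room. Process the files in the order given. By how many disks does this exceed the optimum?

0

Worst-Fit: [527,251] [679] [542,200] [596] [645] [539,193] → 6 disks.
6 files exceed 500 GB (half the capacity), and no two of those can share a disk, so at least 6 disks are needed.
So 6 is already optimal.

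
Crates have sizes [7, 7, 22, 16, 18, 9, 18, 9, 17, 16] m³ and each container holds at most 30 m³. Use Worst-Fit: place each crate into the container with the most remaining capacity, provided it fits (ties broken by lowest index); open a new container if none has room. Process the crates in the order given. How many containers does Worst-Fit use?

6 containers

container 1: place 7 m³, 23 m³ left
container 1: place 7 m³, 16 m³ left
container 2: place 22 m³, 8 m³ left
container 1: place 16 m³, 0 m³ left
container 3: place 18 m³, 12 m³ left
container 3: place 9 m³, 3 m³ left
container 4: place 18 m³, 12 m³ left
container 4: place 9 m³, 3 m³ left
container 5: place 17 m³, 13 m³ left
container 6: place 16 m³, 14 m³ left
Final containers: [7,7,16] [22] [18,9] [18,9] [17] [16].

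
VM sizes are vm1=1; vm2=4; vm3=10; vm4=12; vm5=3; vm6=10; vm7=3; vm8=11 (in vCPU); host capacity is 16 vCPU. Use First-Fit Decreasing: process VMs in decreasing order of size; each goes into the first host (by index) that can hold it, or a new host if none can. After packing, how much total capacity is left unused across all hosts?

10

Sorted descending: 12, 11, 10, 10, 4, 3, 3, 1.
host 1: place 12 vCPU, 4 vCPU left
host 2: place 11 vCPU, 5 vCPU left
host 3: place 10 vCPU, 6 vCPU left
host 4: place 10 vCPU, 6 vCPU left
host 1: place 4 vCPU, 0 vCPU left
host 2: place 3 vCPU, 2 vCPU left
host 3: place 3 vCPU, 3 vCPU left
host 2: place 1 vCPU, 1 vCPU left
4 hosts × 16 vCPU = 64 vCPU; used 54 vCPU; unused 10 vCPU.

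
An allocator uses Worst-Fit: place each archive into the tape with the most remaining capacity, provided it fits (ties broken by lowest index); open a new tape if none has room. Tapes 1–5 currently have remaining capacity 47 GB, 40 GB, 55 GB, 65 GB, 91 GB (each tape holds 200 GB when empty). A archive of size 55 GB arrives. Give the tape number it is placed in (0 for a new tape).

Tapes with room: tape 3 (55 GB), tape 4 (65 GB), tape 5 (91 GB).
Most room is tape 5 with 91 GB free.

5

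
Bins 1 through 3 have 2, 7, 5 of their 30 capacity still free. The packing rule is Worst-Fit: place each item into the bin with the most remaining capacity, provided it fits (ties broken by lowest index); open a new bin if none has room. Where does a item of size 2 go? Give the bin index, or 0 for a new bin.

2

Bins with room: bin 1 (2), bin 2 (7), bin 3 (5).
Most room is bin 2 with 7 free.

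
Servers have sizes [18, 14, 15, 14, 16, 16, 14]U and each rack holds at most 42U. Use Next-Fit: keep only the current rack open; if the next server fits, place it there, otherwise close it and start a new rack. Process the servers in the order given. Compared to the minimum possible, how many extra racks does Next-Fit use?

1

Next-Fit: [18,14] [15,14] [16,16] [14] → 4 racks.
Total size 107U; any packing needs at least ⌈107/42⌉ = 3 racks.
An optimal packing achieves that bound: [18,16] [16,15] [14,14,14] → 3 racks.
Excess: 4 − 3 = 1.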